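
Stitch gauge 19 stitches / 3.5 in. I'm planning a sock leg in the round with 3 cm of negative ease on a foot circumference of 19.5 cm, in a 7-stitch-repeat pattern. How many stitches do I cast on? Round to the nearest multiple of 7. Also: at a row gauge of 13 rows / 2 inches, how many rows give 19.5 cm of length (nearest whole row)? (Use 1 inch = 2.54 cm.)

Finished = 19.5 − 3 = 16.5 cm.
16.5 cm × 1/2.54 = 6.50 inches.
19/3.5 = 5.429 sts per in; 6.50 × 5.429 = 35.26 sts.
Nearest multiple of 7 → 35.
19.5 cm = 7.68 inches; × 6.5 = 49.90 → 50 rows.

Cast on 35 stitches; work 50 rows.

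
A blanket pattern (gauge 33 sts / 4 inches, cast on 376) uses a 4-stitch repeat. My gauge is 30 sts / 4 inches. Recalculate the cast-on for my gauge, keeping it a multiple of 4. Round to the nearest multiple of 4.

CO 340 sts.

376 × 30 / 33 = 341.82.
Nearest multiple of 4: 340.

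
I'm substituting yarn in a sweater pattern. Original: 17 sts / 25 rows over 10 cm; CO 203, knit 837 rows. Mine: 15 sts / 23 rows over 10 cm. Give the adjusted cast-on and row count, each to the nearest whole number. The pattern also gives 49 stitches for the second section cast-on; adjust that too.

Cast on 179 stitches; work 770 rows; second section cast-on 43 stitches.

Stitches: 203 × 15/17 = 179.12 → 179.
Rows: 837 × 23/25 = 770.04 → 770.
second section cast-on: 49 × 15/17 = 43.24 → 43.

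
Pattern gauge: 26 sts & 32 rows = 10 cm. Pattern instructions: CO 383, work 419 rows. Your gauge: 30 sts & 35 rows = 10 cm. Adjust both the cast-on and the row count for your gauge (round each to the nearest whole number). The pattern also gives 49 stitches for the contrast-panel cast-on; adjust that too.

Cast on 442 stitches; work 458 rows; contrast-panel cast-on 57 stitches.

Stitches: 383 × 30/26 = 441.92 → 442.
Rows: 419 × 35/32 = 458.28 → 458.
contrast-panel cast-on: 49 × 30/26 = 56.54 → 57.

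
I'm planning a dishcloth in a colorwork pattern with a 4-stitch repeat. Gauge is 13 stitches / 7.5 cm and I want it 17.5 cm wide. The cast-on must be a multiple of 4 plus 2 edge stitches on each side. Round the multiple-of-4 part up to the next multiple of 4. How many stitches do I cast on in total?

32 stitches.

13 / 7.5 = 1.733 sts per cm.
17.5 × 1.733 = 30.33 sts.
Less 4 edge sts → 26.33 for the repeat.
Next multiple of 4: 28.
Add back 4 edge sts → 32.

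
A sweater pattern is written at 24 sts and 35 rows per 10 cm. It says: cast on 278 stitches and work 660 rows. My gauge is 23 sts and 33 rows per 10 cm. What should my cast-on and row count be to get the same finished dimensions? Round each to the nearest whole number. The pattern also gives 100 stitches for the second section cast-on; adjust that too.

Stitches: 278 × 23/24 = 266.42 → 266.
Rows: 660 × 33/35 = 622.29 → 622.
second section cast-on: 100 × 23/24 = 95.83 → 96.

Cast on 266 stitches; work 622 rows; second section cast-on 96 stitches.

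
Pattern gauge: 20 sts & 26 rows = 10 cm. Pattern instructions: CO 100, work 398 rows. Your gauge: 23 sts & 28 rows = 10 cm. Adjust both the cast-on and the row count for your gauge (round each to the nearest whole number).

Cast on 115 stitches; work 429 rows.

Stitches: 100 × 23/20 = 115.00 → 115.
Rows: 398 × 28/26 = 428.62 → 429.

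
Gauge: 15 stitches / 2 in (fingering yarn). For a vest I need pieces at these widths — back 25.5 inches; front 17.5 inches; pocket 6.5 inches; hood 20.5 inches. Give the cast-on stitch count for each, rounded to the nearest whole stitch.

back 191; front 131; pocket 49; hood 154.

Rate = 15/2 = 7.5 sts per in.
back: 25.5 × 7.5 = 191.25 → 191.
front: 17.5 × 7.5 = 131.25 → 131.
pocket: 6.5 × 7.5 = 48.75 → 49.
hood: 20.5 × 7.5 = 153.75 → 154.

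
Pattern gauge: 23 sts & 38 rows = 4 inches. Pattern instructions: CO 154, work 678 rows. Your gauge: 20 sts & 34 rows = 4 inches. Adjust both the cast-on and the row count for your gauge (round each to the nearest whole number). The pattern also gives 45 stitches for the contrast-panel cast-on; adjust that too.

Cast on 134 stitches; work 607 rows; contrast-panel cast-on 39 stitches.

Stitches: 154 × 20/23 = 133.91 → 134.
Rows: 678 × 34/38 = 606.63 → 607.
contrast-panel cast-on: 45 × 20/23 = 39.13 → 39.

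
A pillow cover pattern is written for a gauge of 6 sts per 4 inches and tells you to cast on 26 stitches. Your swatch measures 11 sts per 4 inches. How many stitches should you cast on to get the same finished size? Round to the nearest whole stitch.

Cast on 48 stitches.

Scale factor = 11 / 6 = 1.833.
26 × 11 / 6 = 47.67 sts.
→ 48 sts.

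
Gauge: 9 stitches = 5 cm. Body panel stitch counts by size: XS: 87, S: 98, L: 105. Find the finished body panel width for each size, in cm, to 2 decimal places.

9/5 = 1.8 sts per cm.
XS: 87 / 1.8 = 48.333 → 48.33 cm.
S: 98 / 1.8 = 54.444 → 54.44 cm.
L: 105 / 1.8 = 58.333 → 58.33 cm.

XS 48.33 cm; S 54.44 cm; L 58.33 cm.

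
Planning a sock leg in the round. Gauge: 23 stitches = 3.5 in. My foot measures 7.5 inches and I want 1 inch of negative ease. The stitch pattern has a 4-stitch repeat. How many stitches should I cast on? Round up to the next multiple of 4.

44 stitches.

Finished = 7.5 − 1 = 6.5 inches.
23 / 3.5 = 6.571 sts/in.
6.5 × 6.571 = 42.71 sts.
Next multiple of 4: 44.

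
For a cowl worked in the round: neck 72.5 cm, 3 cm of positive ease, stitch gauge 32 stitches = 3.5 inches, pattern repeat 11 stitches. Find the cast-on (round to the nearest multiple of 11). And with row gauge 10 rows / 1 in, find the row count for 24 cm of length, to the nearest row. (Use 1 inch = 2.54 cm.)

Cast on 275 stitches; work 94 rows.

Finished = 72.5 + 3 = 75.5 cm.
75.5 cm × 1/2.54 = 29.72 inches.
32/3.5 = 9.143 sts per in; 29.72 × 9.143 = 271.77 sts.
Nearest multiple of 11 → 275.
24 cm = 9.45 inches; × 10 = 94.49 → 94 rows.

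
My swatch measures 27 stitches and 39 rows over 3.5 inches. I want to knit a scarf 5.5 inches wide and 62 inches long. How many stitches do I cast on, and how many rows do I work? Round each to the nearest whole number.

Stitch gauge = 27/3.5 = 7.714 sts/in; 5.5 × 7.714 = 42.43 → 42 sts.
Row gauge = 39/3.5 = 11.143 rows/in; 62 × 11.143 = 690.86 → 691 rows.

Cast on 42 stitches and work 691 rows.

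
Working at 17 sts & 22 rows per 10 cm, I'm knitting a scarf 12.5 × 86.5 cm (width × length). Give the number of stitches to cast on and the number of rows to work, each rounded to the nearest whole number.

Cast on 21 stitches and work 190 rows.

Stitch gauge = 17/10 = 1.7 sts/cm; 12.5 × 1.7 = 21.25 → 21 sts.
Row gauge = 22/10 = 2.2 rows/cm; 86.5 × 2.2 = 190.30 → 190 rows.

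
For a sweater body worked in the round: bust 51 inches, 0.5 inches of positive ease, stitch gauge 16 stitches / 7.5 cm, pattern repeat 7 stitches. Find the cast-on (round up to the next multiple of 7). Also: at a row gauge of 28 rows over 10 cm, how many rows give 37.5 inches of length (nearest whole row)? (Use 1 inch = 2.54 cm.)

Finished = 51 + 0.5 = 51.5 inches.
51.5 inches × 2.54 = 130.81 cm.
16/7.5 = 2.133 sts per cm; 130.81 × 2.133 = 279.06 sts.
Next multiple of 7 → 280.
37.5 inches = 95.25 cm; × 2.8 = 266.70 → 267 rows.

Cast on 280 stitches; work 267 rows.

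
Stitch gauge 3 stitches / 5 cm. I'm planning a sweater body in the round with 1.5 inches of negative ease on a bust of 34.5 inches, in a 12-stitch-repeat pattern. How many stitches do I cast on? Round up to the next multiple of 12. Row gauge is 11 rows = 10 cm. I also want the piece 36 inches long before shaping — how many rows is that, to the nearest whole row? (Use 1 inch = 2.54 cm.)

Cast on 60 stitches; work 101 rows.

Finished = 34.5 − 1.5 = 33 inches.
33 inches × 2.54 = 83.82 cm.
3/5 = 0.6 sts per cm; 83.82 × 0.6 = 50.29 sts.
Next multiple of 12 → 60.
36 inches = 91.44 cm; × 1.1 = 100.58 → 101 rows.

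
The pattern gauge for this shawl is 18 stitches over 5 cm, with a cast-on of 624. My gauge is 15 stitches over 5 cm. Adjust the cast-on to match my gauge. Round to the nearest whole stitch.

Cast on 520 stitches.

Scale factor = 15 / 18 = 0.833.
624 × 15 / 18 = 520.00 sts.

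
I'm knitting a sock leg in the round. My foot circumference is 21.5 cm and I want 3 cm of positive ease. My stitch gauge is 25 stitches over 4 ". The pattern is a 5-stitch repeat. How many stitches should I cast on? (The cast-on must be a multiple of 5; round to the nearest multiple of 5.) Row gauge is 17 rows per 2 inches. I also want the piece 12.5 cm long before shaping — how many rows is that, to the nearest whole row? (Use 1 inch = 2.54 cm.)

Finished = 21.5 + 3 = 24.5 cm.
24.5 cm × 1/2.54 = 9.65 inches.
25/4 = 6.25 sts per in; 9.65 × 6.25 = 60.29 sts.
Nearest multiple of 5 → 60.
12.5 cm = 4.92 inches; × 8.5 = 41.83 → 42 rows.

Cast on 60 stitches; work 42 rows.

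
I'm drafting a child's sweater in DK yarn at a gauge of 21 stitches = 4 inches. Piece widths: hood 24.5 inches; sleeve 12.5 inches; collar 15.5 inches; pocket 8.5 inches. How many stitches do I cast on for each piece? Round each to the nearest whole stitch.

hood 129; sleeve 66; collar 81; pocket 45.

Rate = 21/4 = 5.25 sts per in.
hood: 24.5 × 5.25 = 128.62 → 129.
sleeve: 12.5 × 5.25 = 65.62 → 66.
collar: 15.5 × 5.25 = 81.38 → 81.
pocket: 8.5 × 5.25 = 44.62 → 45.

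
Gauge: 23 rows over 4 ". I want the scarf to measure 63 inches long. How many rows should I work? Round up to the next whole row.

Knit 363 rows.

23 rows / 4 in = 5.75 rows per inch.
63 × 5.75 = 362.25 rows.
Round up → 363.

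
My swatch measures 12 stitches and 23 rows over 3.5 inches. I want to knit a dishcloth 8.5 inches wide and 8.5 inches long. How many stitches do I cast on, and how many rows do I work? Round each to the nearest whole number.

Stitch gauge = 12/3.5 = 3.429 sts/in; 8.5 × 3.429 = 29.14 → 29 sts.
Row gauge = 23/3.5 = 6.571 rows/in; 8.5 × 6.571 = 55.86 → 56 rows.

Cast on 29 stitches and work 56 rows.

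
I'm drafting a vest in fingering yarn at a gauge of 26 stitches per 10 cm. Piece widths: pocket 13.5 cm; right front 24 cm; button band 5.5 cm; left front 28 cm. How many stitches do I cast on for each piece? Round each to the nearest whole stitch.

Rate = 26/10 = 2.6 sts per cm.
pocket: 13.5 × 2.6 = 35.10 → 35.
right front: 24 × 2.6 = 62.40 → 62.
button band: 5.5 × 2.6 = 14.30 → 14.
left front: 28 × 2.6 = 72.80 → 73.

pocket 35; right front 62; button band 14; left front 73.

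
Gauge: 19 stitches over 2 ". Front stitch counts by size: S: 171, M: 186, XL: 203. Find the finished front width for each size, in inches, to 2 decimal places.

19/2 = 9.5 sts per in.
S: 171 / 9.5 = 18.000 → 18.00 in.
M: 186 / 9.5 = 19.579 → 19.58 in.
XL: 203 / 9.5 = 21.368 → 21.37 in.

S 18.00 inches; M 19.58 inches; XL 21.37 inches.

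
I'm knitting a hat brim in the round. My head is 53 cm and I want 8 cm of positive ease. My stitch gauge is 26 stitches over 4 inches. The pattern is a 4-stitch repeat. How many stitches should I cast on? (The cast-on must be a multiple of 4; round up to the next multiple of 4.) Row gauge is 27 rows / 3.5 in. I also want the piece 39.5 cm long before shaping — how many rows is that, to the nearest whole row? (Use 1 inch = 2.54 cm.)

Cast on 160 stitches; work 120 rows.

Finished = 53 + 8 = 61 cm.
61 cm × 1/2.54 = 24.02 inches.
26/4 = 6.5 sts per in; 24.02 × 6.5 = 156.10 sts.
Next multiple of 4 → 160.
39.5 cm = 15.55 inches; × 7.714 = 119.97 → 120 rows.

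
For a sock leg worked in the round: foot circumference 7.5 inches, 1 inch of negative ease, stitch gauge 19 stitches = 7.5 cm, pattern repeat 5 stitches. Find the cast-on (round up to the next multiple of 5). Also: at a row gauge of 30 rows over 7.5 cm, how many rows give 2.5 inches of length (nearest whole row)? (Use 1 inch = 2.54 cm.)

Cast on 45 stitches; work 25 rows.

Finished = 7.5 − 1 = 6.5 inches.
6.5 inches × 2.54 = 16.51 cm.
19/7.5 = 2.533 sts per cm; 16.51 × 2.533 = 41.83 sts.
Next multiple of 5 → 45.
2.5 inches = 6.35 cm; × 4 = 25.40 → 25 rows.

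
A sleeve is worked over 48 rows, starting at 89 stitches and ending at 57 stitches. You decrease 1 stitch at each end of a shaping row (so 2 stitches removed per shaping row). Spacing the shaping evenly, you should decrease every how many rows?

Decrease every 3rd row.

Stitches to remove: |57 − 89| = 32.
Shaping rows needed: 32 / 2 = 16.
48 rows / 16 = every 3 rows.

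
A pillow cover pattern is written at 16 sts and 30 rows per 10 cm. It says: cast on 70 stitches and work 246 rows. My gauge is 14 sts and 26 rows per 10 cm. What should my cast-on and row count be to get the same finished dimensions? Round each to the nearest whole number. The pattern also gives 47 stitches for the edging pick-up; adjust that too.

Cast on 61 stitches; work 213 rows; edging pick-up 41 stitches.

Stitches: 70 × 14/16 = 61.25 → 61.
Rows: 246 × 26/30 = 213.20 → 213.
edging pick-up: 47 × 14/16 = 41.12 → 41.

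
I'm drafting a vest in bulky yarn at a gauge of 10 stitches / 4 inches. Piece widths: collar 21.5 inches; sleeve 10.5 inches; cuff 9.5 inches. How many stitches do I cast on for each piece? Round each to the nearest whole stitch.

collar 54; sleeve 26; cuff 24.

Rate = 10/4 = 2.5 sts per in.
collar: 21.5 × 2.5 = 53.75 → 54.
sleeve: 10.5 × 2.5 = 26.25 → 26.
cuff: 9.5 × 2.5 = 23.75 → 24.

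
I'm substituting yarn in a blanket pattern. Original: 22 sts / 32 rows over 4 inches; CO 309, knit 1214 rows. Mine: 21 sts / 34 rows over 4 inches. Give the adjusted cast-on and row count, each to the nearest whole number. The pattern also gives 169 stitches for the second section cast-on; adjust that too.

Cast on 295 stitches; work 1290 rows; second section cast-on 161 stitches.

Stitches: 309 × 21/22 = 294.95 → 295.
Rows: 1214 × 34/32 = 1289.88 → 1290.
second section cast-on: 169 × 21/22 = 161.32 → 161.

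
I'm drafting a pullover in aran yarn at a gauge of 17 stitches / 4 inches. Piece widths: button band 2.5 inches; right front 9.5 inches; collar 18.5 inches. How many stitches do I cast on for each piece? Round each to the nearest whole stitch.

Rate = 17/4 = 4.25 sts per in.
button band: 2.5 × 4.25 = 10.62 → 11.
right front: 9.5 × 4.25 = 40.38 → 40.
collar: 18.5 × 4.25 = 78.62 → 79.

button band 11; right front 40; collar 79.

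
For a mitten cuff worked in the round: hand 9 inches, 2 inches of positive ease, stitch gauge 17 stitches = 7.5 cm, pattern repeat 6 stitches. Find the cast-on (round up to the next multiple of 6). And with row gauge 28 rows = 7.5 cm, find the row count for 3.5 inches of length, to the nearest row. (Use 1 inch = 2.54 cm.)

Cast on 66 stitches; work 33 rows.

Finished = 9 + 2 = 11 inches.
11 inches × 2.54 = 27.94 cm.
17/7.5 = 2.267 sts per cm; 27.94 × 2.267 = 63.33 sts.
Next multiple of 6 → 66.
3.5 inches = 8.89 cm; × 3.733 = 33.19 → 33 rows.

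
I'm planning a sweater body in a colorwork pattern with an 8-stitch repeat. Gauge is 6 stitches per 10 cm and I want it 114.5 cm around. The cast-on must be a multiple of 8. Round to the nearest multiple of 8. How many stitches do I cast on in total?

6 / 10 = 0.6 sts per cm.
114.5 × 0.6 = 68.70 sts.
Nearest multiple of 8: 72.

CO 72 sts.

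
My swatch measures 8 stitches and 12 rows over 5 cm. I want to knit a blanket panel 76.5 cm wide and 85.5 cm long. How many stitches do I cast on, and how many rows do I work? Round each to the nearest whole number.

Stitch gauge = 8/5 = 1.6 sts/cm; 76.5 × 1.6 = 122.40 → 122 sts.
Row gauge = 12/5 = 2.4 rows/cm; 85.5 × 2.4 = 205.20 → 205 rows.

Cast on 122 stitches and work 205 rows.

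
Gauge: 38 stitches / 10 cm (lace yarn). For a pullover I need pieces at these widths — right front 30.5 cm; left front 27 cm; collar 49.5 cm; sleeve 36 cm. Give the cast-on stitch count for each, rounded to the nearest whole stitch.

right front 116; left front 103; collar 188; sleeve 137.

Rate = 38/10 = 3.8 sts per cm.
right front: 30.5 × 3.8 = 115.90 → 116.
left front: 27 × 3.8 = 102.60 → 103.
collar: 49.5 × 3.8 = 188.10 → 188.
sleeve: 36 × 3.8 = 136.80 → 137.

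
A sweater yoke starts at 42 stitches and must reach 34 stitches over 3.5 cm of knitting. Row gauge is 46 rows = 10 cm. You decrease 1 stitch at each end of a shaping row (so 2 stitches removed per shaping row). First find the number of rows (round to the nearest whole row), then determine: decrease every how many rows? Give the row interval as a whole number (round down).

Rows = 3.5 × 4.6 = 16.1 → 16 rows.
Stitches to remove: 8 → 4 shaping rows (at 2 st each).
16 / 4 = 4.00 → every 4 rows.

Decrease every 4th row.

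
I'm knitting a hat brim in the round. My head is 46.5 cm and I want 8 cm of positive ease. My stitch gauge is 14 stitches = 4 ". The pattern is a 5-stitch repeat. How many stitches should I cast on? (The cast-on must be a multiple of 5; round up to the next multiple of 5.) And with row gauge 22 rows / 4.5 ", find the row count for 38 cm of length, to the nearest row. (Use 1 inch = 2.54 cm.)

Finished = 46.5 + 8 = 54.5 cm.
54.5 cm × 1/2.54 = 21.46 inches.
14/4 = 3.5 sts per in; 21.46 × 3.5 = 75.10 sts.
Next multiple of 5 → 80.
38 cm = 14.96 inches; × 4.889 = 73.14 → 73 rows.

Cast on 80 stitches; work 73 rows.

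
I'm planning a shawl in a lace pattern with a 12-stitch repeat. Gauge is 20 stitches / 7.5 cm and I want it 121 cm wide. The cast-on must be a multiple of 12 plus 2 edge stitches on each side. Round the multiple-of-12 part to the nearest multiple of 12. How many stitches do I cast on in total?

CO 328 sts.

20 / 7.5 = 2.667 sts per cm.
121 × 2.667 = 322.67 sts.
Less 4 edge sts → 318.67 for the repeat.
Nearest multiple of 12: 324.
Add back 4 edge sts → 328.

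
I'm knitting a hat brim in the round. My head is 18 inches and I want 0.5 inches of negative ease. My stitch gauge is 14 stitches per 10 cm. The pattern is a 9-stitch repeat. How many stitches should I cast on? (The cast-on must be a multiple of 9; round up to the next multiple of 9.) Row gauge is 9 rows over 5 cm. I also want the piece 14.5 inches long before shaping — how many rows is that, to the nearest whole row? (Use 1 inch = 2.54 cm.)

Finished = 18 − 0.5 = 17.5 inches.
17.5 inches × 2.54 = 44.45 cm.
14/10 = 1.4 sts per cm; 44.45 × 1.4 = 62.23 sts.
Next multiple of 9 → 63.
14.5 inches = 36.83 cm; × 1.8 = 66.29 → 66 rows.

Cast on 63 stitches; work 66 rows.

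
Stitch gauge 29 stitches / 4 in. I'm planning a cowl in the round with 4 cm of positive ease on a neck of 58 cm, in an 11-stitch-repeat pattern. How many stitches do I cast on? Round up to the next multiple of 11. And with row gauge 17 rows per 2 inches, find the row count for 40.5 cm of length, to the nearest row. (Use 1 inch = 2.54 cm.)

Cast on 187 stitches; work 136 rows.

Finished = 58 + 4 = 62 cm.
62 cm × 1/2.54 = 24.41 inches.
29/4 = 7.25 sts per in; 24.41 × 7.25 = 176.97 sts.
Next multiple of 11 → 187.
40.5 cm = 15.94 inches; × 8.5 = 135.53 → 136 rows.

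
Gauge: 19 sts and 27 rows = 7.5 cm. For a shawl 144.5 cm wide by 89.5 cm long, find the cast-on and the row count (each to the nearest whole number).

Stitch gauge = 19/7.5 = 2.533 sts/cm; 144.5 × 2.533 = 366.07 → 366 sts.
Row gauge = 27/7.5 = 3.6 rows/cm; 89.5 × 3.6 = 322.20 → 322 rows.

Cast on 366 stitches and work 322 rows.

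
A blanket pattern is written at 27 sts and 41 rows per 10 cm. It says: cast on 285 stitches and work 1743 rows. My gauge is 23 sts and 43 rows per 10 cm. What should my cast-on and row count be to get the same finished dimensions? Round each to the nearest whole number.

Stitches: 285 × 23/27 = 242.78 → 243.
Rows: 1743 × 43/41 = 1828.02 → 1828.

Cast on 243 stitches; work 1828 rows.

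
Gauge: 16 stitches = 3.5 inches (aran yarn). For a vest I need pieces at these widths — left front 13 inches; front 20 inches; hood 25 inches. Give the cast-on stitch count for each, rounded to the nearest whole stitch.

left front 59; front 91; hood 114.

Rate = 16/3.5 = 4.571 sts per in.
left front: 13 × 4.571 = 59.43 → 59.
front: 20 × 4.571 = 91.43 → 91.
hood: 25 × 4.571 = 114.29 → 114.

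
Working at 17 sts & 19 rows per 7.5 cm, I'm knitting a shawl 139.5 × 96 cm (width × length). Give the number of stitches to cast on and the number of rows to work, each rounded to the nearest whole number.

Cast on 316 stitches and work 243 rows.

Stitch gauge = 17/7.5 = 2.267 sts/cm; 139.5 × 2.267 = 316.20 → 316 sts.
Row gauge = 19/7.5 = 2.533 rows/cm; 96 × 2.533 = 243.20 → 243 rows.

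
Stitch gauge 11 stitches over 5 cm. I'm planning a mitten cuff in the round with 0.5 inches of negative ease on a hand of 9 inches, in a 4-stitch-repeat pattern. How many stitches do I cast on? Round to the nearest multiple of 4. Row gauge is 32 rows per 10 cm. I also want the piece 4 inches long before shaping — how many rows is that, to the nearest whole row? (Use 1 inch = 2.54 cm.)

Cast on 48 stitches; work 33 rows.

Finished = 9 − 0.5 = 8.5 inches.
8.5 inches × 2.54 = 21.59 cm.
11/5 = 2.2 sts per cm; 21.59 × 2.2 = 47.50 sts.
Nearest multiple of 4 → 48.
4 inches = 10.16 cm; × 3.2 = 32.51 → 33 rows.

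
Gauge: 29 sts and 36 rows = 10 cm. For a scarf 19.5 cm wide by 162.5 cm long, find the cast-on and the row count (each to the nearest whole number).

Stitch gauge = 29/10 = 2.9 sts/cm; 19.5 × 2.9 = 56.55 → 57 sts.
Row gauge = 36/10 = 3.6 rows/cm; 162.5 × 3.6 = 585.00 → 585 rows.

Cast on 57 stitches and work 585 rows.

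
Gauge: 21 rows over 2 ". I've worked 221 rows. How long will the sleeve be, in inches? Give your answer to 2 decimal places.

21 rows / 2 inch = 10.5 rows per inch.
221 / 10.5 = 21.048 inches.

21.05 inches.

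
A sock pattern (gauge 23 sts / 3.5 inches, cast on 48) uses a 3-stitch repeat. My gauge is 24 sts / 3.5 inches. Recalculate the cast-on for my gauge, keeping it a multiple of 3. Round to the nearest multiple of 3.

48 × 24 / 23 = 50.09.
Nearest multiple of 3: 51.

51 stitches.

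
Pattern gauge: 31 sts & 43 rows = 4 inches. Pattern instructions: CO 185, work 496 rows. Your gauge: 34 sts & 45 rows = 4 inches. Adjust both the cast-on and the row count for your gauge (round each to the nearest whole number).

Stitches: 185 × 34/31 = 202.90 → 203.
Rows: 496 × 45/43 = 519.07 → 519.

Cast on 203 stitches; work 519 rows.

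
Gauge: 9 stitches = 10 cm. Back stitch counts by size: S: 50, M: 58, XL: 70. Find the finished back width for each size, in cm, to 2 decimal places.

9/10 = 0.9 sts per cm.
S: 50 / 0.9 = 55.556 → 55.56 cm.
M: 58 / 0.9 = 64.444 → 64.44 cm.
XL: 70 / 0.9 = 77.778 → 77.78 cm.

S 55.56 cm; M 64.44 cm; XL 77.78 cm.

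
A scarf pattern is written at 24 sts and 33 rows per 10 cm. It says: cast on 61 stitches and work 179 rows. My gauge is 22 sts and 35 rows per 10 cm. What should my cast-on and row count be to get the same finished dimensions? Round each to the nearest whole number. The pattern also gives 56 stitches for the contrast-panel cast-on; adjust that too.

Stitches: 61 × 22/24 = 55.92 → 56.
Rows: 179 × 35/33 = 189.85 → 190.
contrast-panel cast-on: 56 × 22/24 = 51.33 → 51.

Cast on 56 stitches; work 190 rows; contrast-panel cast-on 51 stitches.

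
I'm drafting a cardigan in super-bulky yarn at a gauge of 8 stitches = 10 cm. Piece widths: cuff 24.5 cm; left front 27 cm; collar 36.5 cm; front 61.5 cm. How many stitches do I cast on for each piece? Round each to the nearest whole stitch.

cuff 20; left front 22; collar 29; front 49.

Rate = 8/10 = 0.8 sts per cm.
cuff: 24.5 × 0.8 = 19.60 → 20.
left front: 27 × 0.8 = 21.60 → 22.
collar: 36.5 × 0.8 = 29.20 → 29.
front: 61.5 × 0.8 = 49.20 → 49.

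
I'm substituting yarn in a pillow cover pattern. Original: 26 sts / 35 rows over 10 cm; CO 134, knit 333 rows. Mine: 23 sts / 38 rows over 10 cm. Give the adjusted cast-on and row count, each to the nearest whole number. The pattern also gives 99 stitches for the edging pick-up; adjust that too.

Stitches: 134 × 23/26 = 118.54 → 119.
Rows: 333 × 38/35 = 361.54 → 362.
edging pick-up: 99 × 23/26 = 87.58 → 88.

Cast on 119 stitches; work 362 rows; edging pick-up 88 stitches.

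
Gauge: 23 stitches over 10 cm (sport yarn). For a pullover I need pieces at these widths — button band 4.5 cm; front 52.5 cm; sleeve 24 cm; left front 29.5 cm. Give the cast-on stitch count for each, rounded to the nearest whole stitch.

button band 10; front 121; sleeve 55; left front 68.

Rate = 23/10 = 2.3 sts per cm.
button band: 4.5 × 2.3 = 10.35 → 10.
front: 52.5 × 2.3 = 120.75 → 121.
sleeve: 24 × 2.3 = 55.20 → 55.
left front: 29.5 × 2.3 = 67.85 → 68.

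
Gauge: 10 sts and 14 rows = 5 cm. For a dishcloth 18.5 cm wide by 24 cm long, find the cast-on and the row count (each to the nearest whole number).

Stitch gauge = 10/5 = 2 sts/cm; 18.5 × 2 = 37.00 → 37 sts.
Row gauge = 14/5 = 2.8 rows/cm; 24 × 2.8 = 67.20 → 67 rows.

Cast on 37 stitches and work 67 rows.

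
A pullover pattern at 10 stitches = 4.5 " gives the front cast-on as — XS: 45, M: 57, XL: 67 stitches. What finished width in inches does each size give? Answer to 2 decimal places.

XS 20.25 inches; M 25.65 inches; XL 30.15 inches.

10/4.5 = 2.222 sts per in.
XS: 45 / 2.222 = 20.250 → 20.25 in.
M: 57 / 2.222 = 25.650 → 25.65 in.
XL: 67 / 2.222 = 30.150 → 30.15 in.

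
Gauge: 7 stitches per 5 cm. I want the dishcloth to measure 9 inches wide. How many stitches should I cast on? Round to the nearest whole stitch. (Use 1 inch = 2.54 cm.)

CO 32 sts.

9 in = 22.86 cm.
7 stitches / 5 cm = 1.4 stitches per cm.
22.86 × 1.4 = 32.00 stitches.
Round to nearest → 32.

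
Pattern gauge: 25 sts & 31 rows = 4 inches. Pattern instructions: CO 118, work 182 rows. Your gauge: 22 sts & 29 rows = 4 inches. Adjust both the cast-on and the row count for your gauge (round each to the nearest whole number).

Cast on 104 stitches; work 170 rows.

Stitches: 118 × 22/25 = 103.84 → 104.
Rows: 182 × 29/31 = 170.26 → 170.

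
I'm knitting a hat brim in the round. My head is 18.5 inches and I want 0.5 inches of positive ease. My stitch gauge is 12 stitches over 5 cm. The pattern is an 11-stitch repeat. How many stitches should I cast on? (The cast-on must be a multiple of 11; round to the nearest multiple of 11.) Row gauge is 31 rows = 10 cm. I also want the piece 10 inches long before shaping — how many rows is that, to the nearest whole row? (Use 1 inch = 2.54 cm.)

Cast on 121 stitches; work 79 rows.

Finished = 18.5 + 0.5 = 19 inches.
19 inches × 2.54 = 48.26 cm.
12/5 = 2.4 sts per cm; 48.26 × 2.4 = 115.82 sts.
Nearest multiple of 11 → 121.
10 inches = 25.40 cm; × 3.1 = 78.74 → 79 rows.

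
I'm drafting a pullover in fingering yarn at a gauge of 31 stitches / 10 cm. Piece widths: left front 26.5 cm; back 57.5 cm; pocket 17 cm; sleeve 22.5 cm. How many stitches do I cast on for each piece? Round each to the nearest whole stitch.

left front 82; back 178; pocket 53; sleeve 70.

Rate = 31/10 = 3.1 sts per cm.
left front: 26.5 × 3.1 = 82.15 → 82.
back: 57.5 × 3.1 = 178.25 → 178.
pocket: 17 × 3.1 = 52.70 → 53.
sleeve: 22.5 × 3.1 = 69.75 → 70.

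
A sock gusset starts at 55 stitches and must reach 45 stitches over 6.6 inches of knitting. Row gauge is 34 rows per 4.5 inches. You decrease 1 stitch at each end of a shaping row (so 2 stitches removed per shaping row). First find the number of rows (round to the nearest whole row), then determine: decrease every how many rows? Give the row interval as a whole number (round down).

Decrease every 10th row.

Rows = 6.6 × 7.556 = 49.9 → 50 rows.
Stitches to remove: 10 → 5 shaping rows (at 2 st each).
50 / 5 = 10.00 → every 10 rows.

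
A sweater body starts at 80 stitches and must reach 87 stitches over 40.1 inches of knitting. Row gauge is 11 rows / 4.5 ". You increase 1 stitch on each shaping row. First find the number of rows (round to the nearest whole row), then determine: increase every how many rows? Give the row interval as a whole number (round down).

Rows = 40.1 × 2.444 = 98.0 → 98 rows.
Stitches to add: 7 → 7 shaping rows (at 1 st each).
98 / 7 = 14.00 → every 14 rows.

Increase every 14th row.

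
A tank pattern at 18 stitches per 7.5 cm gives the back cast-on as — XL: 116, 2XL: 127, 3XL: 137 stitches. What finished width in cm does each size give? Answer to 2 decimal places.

18/7.5 = 2.4 sts per cm.
XL: 116 / 2.4 = 48.333 → 48.33 cm.
2XL: 127 / 2.4 = 52.917 → 52.92 cm.
3XL: 137 / 2.4 = 57.083 → 57.08 cm.

XL 48.33 cm; 2XL 52.92 cm; 3XL 57.08 cm.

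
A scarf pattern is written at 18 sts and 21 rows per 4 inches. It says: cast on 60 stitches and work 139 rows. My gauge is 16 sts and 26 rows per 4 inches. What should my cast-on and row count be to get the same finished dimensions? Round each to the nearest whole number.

Cast on 53 stitches; work 172 rows.

Stitches: 60 × 16/18 = 53.33 → 53.
Rows: 139 × 26/21 = 172.10 → 172.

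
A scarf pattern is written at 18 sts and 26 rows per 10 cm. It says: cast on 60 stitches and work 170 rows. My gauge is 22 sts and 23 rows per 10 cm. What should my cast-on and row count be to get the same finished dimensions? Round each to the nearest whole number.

Stitches: 60 × 22/18 = 73.33 → 73.
Rows: 170 × 23/26 = 150.38 → 150.

Cast on 73 stitches; work 150 rows.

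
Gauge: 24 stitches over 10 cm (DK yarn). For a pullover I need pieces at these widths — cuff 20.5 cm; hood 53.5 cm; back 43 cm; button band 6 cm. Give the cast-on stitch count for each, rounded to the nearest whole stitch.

Rate = 24/10 = 2.4 sts per cm.
cuff: 20.5 × 2.4 = 49.20 → 49.
hood: 53.5 × 2.4 = 128.40 → 128.
back: 43 × 2.4 = 103.20 → 103.
button band: 6 × 2.4 = 14.40 → 14.

cuff 49; hood 128; back 103; button band 14.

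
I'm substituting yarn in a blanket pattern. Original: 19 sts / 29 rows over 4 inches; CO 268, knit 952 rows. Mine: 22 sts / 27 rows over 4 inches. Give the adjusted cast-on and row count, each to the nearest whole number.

Stitches: 268 × 22/19 = 310.32 → 310.
Rows: 952 × 27/29 = 886.34 → 886.

Cast on 310 stitches; work 886 rows.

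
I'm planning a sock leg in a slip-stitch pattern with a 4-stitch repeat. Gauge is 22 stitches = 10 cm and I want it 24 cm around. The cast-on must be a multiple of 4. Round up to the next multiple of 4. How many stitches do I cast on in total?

22 / 10 = 2.2 sts per cm.
24 × 2.2 = 52.80 sts.
Next multiple of 4: 56.

Cast on 56 stitches.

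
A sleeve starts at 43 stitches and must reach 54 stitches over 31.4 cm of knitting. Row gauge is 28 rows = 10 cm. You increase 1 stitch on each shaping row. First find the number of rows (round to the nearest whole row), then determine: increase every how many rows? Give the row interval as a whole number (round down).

Rows = 31.4 × 2.8 = 87.9 → 88 rows.
Stitches to add: 11 → 11 shaping rows (at 1 st each).
88 / 11 = 8.00 → every 8 rows.

Increase every 8th row.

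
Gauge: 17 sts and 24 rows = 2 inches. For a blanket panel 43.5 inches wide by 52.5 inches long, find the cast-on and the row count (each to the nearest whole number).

Cast on 370 stitches and work 630 rows.

Stitch gauge = 17/2 = 8.5 sts/in; 43.5 × 8.5 = 369.75 → 370 sts.
Row gauge = 24/2 = 12 rows/in; 52.5 × 12 = 630.00 → 630 rows.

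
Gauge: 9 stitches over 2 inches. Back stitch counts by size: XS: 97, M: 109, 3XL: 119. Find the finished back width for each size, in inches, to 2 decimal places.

XS 21.56 inches; M 24.22 inches; 3XL 26.44 inches.

9/2 = 4.5 sts per in.
XS: 97 / 4.5 = 21.556 → 21.56 in.
M: 109 / 4.5 = 24.222 → 24.22 in.
3XL: 119 / 4.5 = 26.444 → 26.44 in.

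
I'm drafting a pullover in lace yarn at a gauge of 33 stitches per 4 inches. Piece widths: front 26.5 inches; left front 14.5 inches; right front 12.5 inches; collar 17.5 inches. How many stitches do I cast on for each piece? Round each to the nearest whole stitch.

Rate = 33/4 = 8.25 sts per in.
front: 26.5 × 8.25 = 218.62 → 219.
left front: 14.5 × 8.25 = 119.62 → 120.
right front: 12.5 × 8.25 = 103.12 → 103.
collar: 17.5 × 8.25 = 144.38 → 144.

front 219; left front 120; right front 103; collar 144.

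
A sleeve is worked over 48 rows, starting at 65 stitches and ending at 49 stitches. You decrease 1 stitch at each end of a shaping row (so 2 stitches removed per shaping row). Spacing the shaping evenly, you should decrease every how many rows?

Stitches to remove: |49 − 65| = 16.
Shaping rows needed: 16 / 2 = 8.
48 rows / 8 = every 6 rows.

Decrease every 6th row.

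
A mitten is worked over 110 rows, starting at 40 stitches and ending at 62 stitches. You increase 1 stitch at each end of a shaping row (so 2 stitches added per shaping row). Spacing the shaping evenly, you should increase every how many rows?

Increase every 10th row.

Stitches to add: |62 − 40| = 22.
Shaping rows needed: 22 / 2 = 11.
110 rows / 11 = every 10 rows.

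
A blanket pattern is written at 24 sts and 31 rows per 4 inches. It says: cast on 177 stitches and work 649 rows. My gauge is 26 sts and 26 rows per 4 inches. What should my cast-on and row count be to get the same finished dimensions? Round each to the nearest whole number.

Stitches: 177 × 26/24 = 191.75 → 192.
Rows: 649 × 26/31 = 544.32 → 544.

Cast on 192 stitches; work 544 rows.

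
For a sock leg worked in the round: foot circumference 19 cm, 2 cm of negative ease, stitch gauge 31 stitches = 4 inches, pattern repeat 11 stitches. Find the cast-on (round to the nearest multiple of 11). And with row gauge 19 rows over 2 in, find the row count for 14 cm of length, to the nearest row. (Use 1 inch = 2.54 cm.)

Finished = 19 − 2 = 17 cm.
17 cm × 1/2.54 = 6.69 inches.
31/4 = 7.75 sts per in; 6.69 × 7.75 = 51.87 sts.
Nearest multiple of 11 → 55.
14 cm = 5.51 inches; × 9.5 = 52.36 → 52 rows.

Cast on 55 stitches; work 52 rows.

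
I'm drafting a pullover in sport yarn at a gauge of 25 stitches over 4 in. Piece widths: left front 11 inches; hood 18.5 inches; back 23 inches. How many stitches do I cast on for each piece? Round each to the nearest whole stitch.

Rate = 25/4 = 6.25 sts per in.
left front: 11 × 6.25 = 68.75 → 69.
hood: 18.5 × 6.25 = 115.62 → 116.
back: 23 × 6.25 = 143.75 → 144.

left front 69; hood 116; back 144.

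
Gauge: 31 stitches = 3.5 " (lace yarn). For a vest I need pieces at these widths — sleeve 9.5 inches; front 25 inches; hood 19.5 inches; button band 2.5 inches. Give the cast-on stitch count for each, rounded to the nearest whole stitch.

Rate = 31/3.5 = 8.857 sts per in.
sleeve: 9.5 × 8.857 = 84.14 → 84.
front: 25 × 8.857 = 221.43 → 221.
hood: 19.5 × 8.857 = 172.71 → 173.
button band: 2.5 × 8.857 = 22.14 → 22.

sleeve 84; front 221; hood 173; button band 22.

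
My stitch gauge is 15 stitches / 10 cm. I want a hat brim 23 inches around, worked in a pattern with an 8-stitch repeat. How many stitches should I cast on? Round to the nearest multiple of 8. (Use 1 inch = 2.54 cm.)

Cast on 88 stitches.

23 in = 23 × 2.54 = 58.42 cm.
15 / 10 = 1.5 sts/cm.
58.42 × 1.5 = 87.63 sts.
→ 88.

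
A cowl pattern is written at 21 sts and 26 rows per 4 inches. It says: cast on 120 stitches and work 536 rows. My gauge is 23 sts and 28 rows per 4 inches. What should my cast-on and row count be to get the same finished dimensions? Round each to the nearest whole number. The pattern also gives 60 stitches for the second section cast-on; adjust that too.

Cast on 131 stitches; work 577 rows; second section cast-on 66 stitches.

Stitches: 120 × 23/21 = 131.43 → 131.
Rows: 536 × 28/26 = 577.23 → 577.
second section cast-on: 60 × 23/21 = 65.71 → 66.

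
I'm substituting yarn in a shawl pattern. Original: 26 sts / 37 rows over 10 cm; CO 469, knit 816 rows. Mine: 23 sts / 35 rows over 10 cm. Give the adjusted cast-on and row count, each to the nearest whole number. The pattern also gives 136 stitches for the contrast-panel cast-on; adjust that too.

Stitches: 469 × 23/26 = 414.88 → 415.
Rows: 816 × 35/37 = 771.89 → 772.
contrast-panel cast-on: 136 × 23/26 = 120.31 → 120.

Cast on 415 stitches; work 772 rows; contrast-panel cast-on 120 stitches.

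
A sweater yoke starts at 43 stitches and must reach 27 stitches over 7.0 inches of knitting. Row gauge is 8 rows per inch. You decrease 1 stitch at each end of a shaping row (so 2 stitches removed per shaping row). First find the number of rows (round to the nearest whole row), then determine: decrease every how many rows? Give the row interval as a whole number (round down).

Rows = 7.0 × 8 = 56.0 → 56 rows.
Stitches to remove: 16 → 8 shaping rows (at 2 st each).
56 / 8 = 7.00 → every 7 rows.

Decrease every 7th row.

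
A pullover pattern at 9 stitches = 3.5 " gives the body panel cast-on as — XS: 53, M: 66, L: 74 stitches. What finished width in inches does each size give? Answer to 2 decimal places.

9/3.5 = 2.571 sts per in.
XS: 53 / 2.571 = 20.611 → 20.61 in.
M: 66 / 2.571 = 25.667 → 25.67 in.
L: 74 / 2.571 = 28.778 → 28.78 in.

XS 20.61 inches; M 25.67 inches; L 28.78 inches.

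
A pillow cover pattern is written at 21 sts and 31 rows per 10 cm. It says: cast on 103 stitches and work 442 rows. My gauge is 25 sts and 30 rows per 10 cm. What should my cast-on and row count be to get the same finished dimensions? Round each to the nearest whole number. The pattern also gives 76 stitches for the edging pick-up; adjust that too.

Cast on 123 stitches; work 428 rows; edging pick-up 90 stitches.

Stitches: 103 × 25/21 = 122.62 → 123.
Rows: 442 × 30/31 = 427.74 → 428.
edging pick-up: 76 × 25/21 = 90.48 → 90.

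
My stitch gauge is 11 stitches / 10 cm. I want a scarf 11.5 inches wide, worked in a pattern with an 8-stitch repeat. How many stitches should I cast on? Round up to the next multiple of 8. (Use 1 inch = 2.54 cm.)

40 stitches.

11.5 in = 11.5 × 2.54 = 29.21 cm.
11 / 10 = 1.1 sts/cm.
29.21 × 1.1 = 32.13 sts.
→ 40.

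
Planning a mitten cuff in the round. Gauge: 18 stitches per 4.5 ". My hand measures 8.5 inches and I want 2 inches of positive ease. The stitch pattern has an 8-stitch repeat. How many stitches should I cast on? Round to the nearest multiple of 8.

Finished = 8.5 + 2 = 10.5 inches.
18 / 4.5 = 4 sts/in.
10.5 × 4 = 42.00 sts.
Nearest multiple of 8: 40.

40 stitches.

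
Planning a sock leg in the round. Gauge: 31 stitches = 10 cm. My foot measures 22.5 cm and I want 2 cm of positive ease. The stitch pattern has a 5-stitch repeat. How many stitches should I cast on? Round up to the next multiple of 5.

80 stitches.

Finished = 22.5 + 2 = 24.5 cm.
31 / 10 = 3.1 sts/cm.
24.5 × 3.1 = 75.95 sts.
Next multiple of 5: 80.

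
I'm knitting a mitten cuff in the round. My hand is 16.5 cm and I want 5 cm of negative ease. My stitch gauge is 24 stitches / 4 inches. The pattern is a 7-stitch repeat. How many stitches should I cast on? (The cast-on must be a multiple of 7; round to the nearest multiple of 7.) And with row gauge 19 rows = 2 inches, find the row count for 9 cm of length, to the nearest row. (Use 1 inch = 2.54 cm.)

Cast on 28 stitches; work 34 rows.

Finished = 16.5 − 5 = 11.5 cm.
11.5 cm × 1/2.54 = 4.53 inches.
24/4 = 6 sts per in; 4.53 × 6 = 27.17 sts.
Nearest multiple of 7 → 28.
9 cm = 3.54 inches; × 9.5 = 33.66 → 34 rows.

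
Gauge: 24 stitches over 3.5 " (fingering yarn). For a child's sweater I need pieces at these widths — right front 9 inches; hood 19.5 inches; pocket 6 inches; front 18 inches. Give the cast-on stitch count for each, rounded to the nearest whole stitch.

Rate = 24/3.5 = 6.857 sts per in.
right front: 9 × 6.857 = 61.71 → 62.
hood: 19.5 × 6.857 = 133.71 → 134.
pocket: 6 × 6.857 = 41.14 → 41.
front: 18 × 6.857 = 123.43 → 123.

right front 62; hood 134; pocket 41; front 123.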